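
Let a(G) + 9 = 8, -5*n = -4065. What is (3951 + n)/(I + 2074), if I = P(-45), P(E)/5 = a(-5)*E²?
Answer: -4764/8051 ≈ -0.59173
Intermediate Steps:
n = 813 (n = -⅕*(-4065) = 813)
a(G) = -1 (a(G) = -9 + 8 = -1)
P(E) = -5*E² (P(E) = 5*(-E²) = -5*E²)
I = -10125 (I = -5*(-45)² = -5*2025 = -10125)
(3951 + n)/(I + 2074) = (3951 + 813)/(-10125 + 2074) = 4764/(-8051) = 4764*(-1/8051) = -4764/8051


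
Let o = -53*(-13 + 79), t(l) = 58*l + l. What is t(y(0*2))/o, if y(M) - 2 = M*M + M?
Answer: -59/1749 ≈ -0.033734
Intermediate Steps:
y(M) = 2 + M + M² (y(M) = 2 + (M*M + M) = 2 + (M² + M) = 2 + (M + M²) = 2 + M + M²)
t(l) = 59*l
o = -3498 (o = -53*66 = -3498)
t(y(0*2))/o = (59*(2 + 0*2 + (0*2)²))/(-3498) = (59*(2 + 0 + 0²))*(-1/3498) = (59*(2 + 0 + 0))*(-1/3498) = (59*2)*(-1/3498) = 118*(-1/3498) = -59/1749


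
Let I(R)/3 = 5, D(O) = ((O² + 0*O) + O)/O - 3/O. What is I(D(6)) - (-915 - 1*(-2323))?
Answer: -1393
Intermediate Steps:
D(O) = -3/O + (O + O²)/O (D(O) = ((O² + 0) + O)/O - 3/O = (O² + O)/O - 3/O = (O + O²)/O - 3/O = -3/O + (O + O²)/O)
I(R) = 15 (I(R) = 3*5 = 15)
I(D(6)) - (-915 - 1*(-2323)) = 15 - (-915 - 1*(-2323)) = 15 - (-915 + 2323) = 15 - 1*1408 = 15 - 1408 = -1393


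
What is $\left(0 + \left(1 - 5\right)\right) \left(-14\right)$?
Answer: $56$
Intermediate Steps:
$\left(0 + \left(1 - 5\right)\right) \left(-14\right) = \left(0 - 4\right) \left(-14\right) = \left(-4\right) \left(-14\right) = 56$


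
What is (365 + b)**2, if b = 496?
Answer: 741321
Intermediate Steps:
(365 + b)**2 = (365 + 496)**2 = 861**2 = 741321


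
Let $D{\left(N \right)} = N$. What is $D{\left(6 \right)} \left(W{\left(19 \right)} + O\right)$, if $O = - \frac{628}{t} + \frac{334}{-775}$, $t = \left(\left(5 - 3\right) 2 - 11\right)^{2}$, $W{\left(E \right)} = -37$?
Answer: $- \frac{11448846}{37975} \approx -301.48$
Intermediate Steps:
$t = 49$ ($t = \left(2 \cdot 2 - 11\right)^{2} = \left(4 - 11\right)^{2} = \left(-7\right)^{2} = 49$)
$O = - \frac{503066}{37975}$ ($O = - \frac{628}{49} + \frac{334}{-775} = \left(-628\right) \frac{1}{49} + 334 \left(- \frac{1}{775}\right) = - \frac{628}{49} - \frac{334}{775} = - \frac{503066}{37975} \approx -13.247$)
$D{\left(6 \right)} \left(W{\left(19 \right)} + O\right) = 6 \left(-37 - \frac{503066}{37975}\right) = 6 \left(- \frac{1908141}{37975}\right) = - \frac{11448846}{37975}$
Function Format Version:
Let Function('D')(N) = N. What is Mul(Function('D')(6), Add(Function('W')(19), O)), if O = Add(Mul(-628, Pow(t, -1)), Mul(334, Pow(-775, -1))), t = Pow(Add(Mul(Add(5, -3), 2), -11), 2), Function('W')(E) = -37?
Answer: Rational(-11448846, 37975) ≈ -301.48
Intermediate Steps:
t = 49 (t = Pow(Add(Mul(2, 2), -11), 2) = Pow(Add(4, -11), 2) = Pow(-7, 2) = 49)
O = Rational(-503066, 37975) (O = Add(Mul(-628, Pow(49, -1)), Mul(334, Pow(-775, -1))) = Add(Mul(-628, Rational(1, 49)), Mul(334, Rational(-1, 775))) = Add(Rational(-628, 49), Rational(-334, 775)) = Rational(-503066, 37975) ≈ -13.247)
Mul(Function('D')(6), Add(Function('W')(19), O)) = Mul(6, Add(-37, Rational(-503066, 37975))) = Mul(6, Rational(-1908141, 37975)) = Rational(-11448846, 37975)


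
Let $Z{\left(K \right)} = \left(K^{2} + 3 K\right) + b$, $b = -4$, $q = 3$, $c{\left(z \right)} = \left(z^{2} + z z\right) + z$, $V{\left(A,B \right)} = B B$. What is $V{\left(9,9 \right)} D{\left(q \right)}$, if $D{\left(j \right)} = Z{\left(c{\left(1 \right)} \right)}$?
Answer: $1134$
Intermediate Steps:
$V{\left(A,B \right)} = B^{2}$
$c{\left(z \right)} = z + 2 z^{2}$ ($c{\left(z \right)} = \left(z^{2} + z^{2}\right) + z = 2 z^{2} + z = z + 2 z^{2}$)
$Z{\left(K \right)} = -4 + K^{2} + 3 K$ ($Z{\left(K \right)} = \left(K^{2} + 3 K\right) - 4 = -4 + K^{2} + 3 K$)
$D{\left(j \right)} = 14$ ($D{\left(j \right)} = -4 + \left(1 \left(1 + 2 \cdot 1\right)\right)^{2} + 3 \cdot 1 \left(1 + 2 \cdot 1\right) = -4 + \left(1 \left(1 + 2\right)\right)^{2} + 3 \cdot 1 \left(1 + 2\right) = -4 + \left(1 \cdot 3\right)^{2} + 3 \cdot 1 \cdot 3 = -4 + 3^{2} + 3 \cdot 3 = -4 + 9 + 9 = 14$)
$V{\left(9,9 \right)} D{\left(q \right)} = 9^{2} \cdot 14 = 81 \cdot 14 = 1134$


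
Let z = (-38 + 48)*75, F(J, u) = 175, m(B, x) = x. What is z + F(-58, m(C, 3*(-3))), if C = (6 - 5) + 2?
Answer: 925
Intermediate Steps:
C = 3 (C = 1 + 2 = 3)
z = 750 (z = 10*75 = 750)
z + F(-58, m(C, 3*(-3))) = 750 + 175 = 925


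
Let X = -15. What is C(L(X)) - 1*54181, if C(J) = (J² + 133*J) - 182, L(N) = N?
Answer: -56133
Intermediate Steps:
C(J) = -182 + J² + 133*J
C(L(X)) - 1*54181 = (-182 + (-15)² + 133*(-15)) - 1*54181 = (-182 + 225 - 1995) - 54181 = -1952 - 54181 = -56133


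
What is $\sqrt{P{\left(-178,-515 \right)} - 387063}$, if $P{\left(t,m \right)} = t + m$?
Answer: $6 i \sqrt{10771} \approx 622.7 i$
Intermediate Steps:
$P{\left(t,m \right)} = m + t$
$\sqrt{P{\left(-178,-515 \right)} - 387063} = \sqrt{\left(-515 - 178\right) - 387063} = \sqrt{-693 - 387063} = \sqrt{-387756} = 6 i \sqrt{10771}$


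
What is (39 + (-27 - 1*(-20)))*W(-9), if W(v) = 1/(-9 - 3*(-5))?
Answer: 16/3 ≈ 5.3333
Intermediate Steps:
W(v) = ⅙ (W(v) = 1/(-9 + 15) = 1/6 = ⅙)
(39 + (-27 - 1*(-20)))*W(-9) = (39 + (-27 - 1*(-20)))*(⅙) = (39 + (-27 + 20))*(⅙) = (39 - 7)*(⅙) = 32*(⅙) = 16/3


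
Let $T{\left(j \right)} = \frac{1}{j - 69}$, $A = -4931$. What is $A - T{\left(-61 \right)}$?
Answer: $- \frac{641029}{130} \approx -4931.0$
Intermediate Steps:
$T{\left(j \right)} = \frac{1}{-69 + j}$
$A - T{\left(-61 \right)} = -4931 - \frac{1}{-69 - 61} = -4931 - \frac{1}{-130} = -4931 - - \frac{1}{130} = -4931 + \frac{1}{130} = - \frac{641029}{130}$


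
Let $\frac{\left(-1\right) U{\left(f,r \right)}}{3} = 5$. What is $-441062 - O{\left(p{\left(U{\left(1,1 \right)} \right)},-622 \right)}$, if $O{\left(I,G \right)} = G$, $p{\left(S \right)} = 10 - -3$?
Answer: $-440440$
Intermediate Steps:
$U{\left(f,r \right)} = -15$ ($U{\left(f,r \right)} = \left(-3\right) 5 = -15$)
$p{\left(S \right)} = 13$ ($p{\left(S \right)} = 10 + 3 = 13$)
$-441062 - O{\left(p{\left(U{\left(1,1 \right)} \right)},-622 \right)} = -441062 - -622 = -441062 + 622 = -440440$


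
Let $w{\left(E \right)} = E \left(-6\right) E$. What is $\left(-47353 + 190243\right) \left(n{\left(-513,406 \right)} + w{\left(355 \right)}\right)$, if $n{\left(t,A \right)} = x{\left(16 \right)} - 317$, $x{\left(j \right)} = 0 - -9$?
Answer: $-108090283620$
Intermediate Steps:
$x{\left(j \right)} = 9$ ($x{\left(j \right)} = 0 + 9 = 9$)
$n{\left(t,A \right)} = -308$ ($n{\left(t,A \right)} = 9 - 317 = -308$)
$w{\left(E \right)} = - 6 E^{2}$ ($w{\left(E \right)} = - 6 E E = - 6 E^{2}$)
$\left(-47353 + 190243\right) \left(n{\left(-513,406 \right)} + w{\left(355 \right)}\right) = \left(-47353 + 190243\right) \left(-308 - 6 \cdot 355^{2}\right) = 142890 \left(-308 - 756150\right) = 142890 \left(-756458\right) = -108090283620$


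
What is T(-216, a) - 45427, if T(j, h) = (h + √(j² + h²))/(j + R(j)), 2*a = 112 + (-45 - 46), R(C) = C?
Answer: -13082983/288 - √20785/288 ≈ -45428.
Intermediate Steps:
a = 21/2 (a = (112 + (-45 - 46))/2 = (112 - 91)/2 = (½)*21 = 21/2 ≈ 10.500)
T(j, h) = (h + √(h² + j²))/(2*j) (T(j, h) = (h + √(j² + h²))/(j + j) = (h + √(h² + j²))/((2*j)) = (h + √(h² + j²))*(1/(2*j)) = (h + √(h² + j²))/(2*j))
T(-216, a) - 45427 = (½)*(21/2 + √((21/2)² + (-216)²))/(-216) - 45427 = (½)*(-1/216)*(21/2 + √(441/4 + 46656)) - 45427 = (½)*(-1/216)*(21/2 + √(187065/4)) - 45427 = (½)*(-1/216)*(21/2 + 3*√20785/2) - 45427 = (-7/288 - √20785/288) - 45427 = -13082983/288 - √20785/288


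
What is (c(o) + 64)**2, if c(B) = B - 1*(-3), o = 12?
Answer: 6241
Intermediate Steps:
c(B) = 3 + B (c(B) = B + 3 = 3 + B)
(c(o) + 64)**2 = ((3 + 12) + 64)**2 = (15 + 64)**2 = 79**2 = 6241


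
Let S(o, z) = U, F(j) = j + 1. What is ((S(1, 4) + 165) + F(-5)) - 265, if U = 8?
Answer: -96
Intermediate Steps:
F(j) = 1 + j
S(o, z) = 8
((S(1, 4) + 165) + F(-5)) - 265 = ((8 + 165) + (1 - 5)) - 265 = (173 - 4) - 265 = 169 - 265 = -96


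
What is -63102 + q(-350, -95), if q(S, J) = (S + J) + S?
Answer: -63897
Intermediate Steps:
q(S, J) = J + 2*S (q(S, J) = (J + S) + S = J + 2*S)
-63102 + q(-350, -95) = -63102 + (-95 + 2*(-350)) = -63102 + (-95 - 700) = -63102 - 795 = -63897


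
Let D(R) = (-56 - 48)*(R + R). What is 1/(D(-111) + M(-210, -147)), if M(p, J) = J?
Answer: 1/22941 ≈ 4.3590e-5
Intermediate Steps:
D(R) = -208*R
1/(D(-111) + M(-210, -147)) = 1/(-208*(-111) - 147) = 1/(23088 - 147) = 1/22941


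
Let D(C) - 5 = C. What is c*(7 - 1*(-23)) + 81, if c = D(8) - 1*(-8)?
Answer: 711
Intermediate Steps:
D(C) = 5 + C
c = 21 (c = (5 + 8) - 1*(-8) = 13 + 8 = 21)
c*(7 - 1*(-23)) + 81 = 21*(7 - 1*(-23)) + 81 = 21*(7 + 23) + 81 = 21*30 + 81 = 630 + 81 = 711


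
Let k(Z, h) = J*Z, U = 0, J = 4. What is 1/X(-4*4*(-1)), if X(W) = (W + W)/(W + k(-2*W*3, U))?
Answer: -23/2 ≈ -11.500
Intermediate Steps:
k(Z, h) = 4*Z
X(W) = -2/23 (X(W) = (W + W)/(W + 4*(-2*W*3)) = (2*W)/(W + 4*(-6*W)) = (2*W)/(W - 24*W) = (2*W)/((-23*W)) = (2*W)*(-1/(23*W)) = -2/23)
1/X(-4*4*(-1)) = 1/(-2/23) = -23/2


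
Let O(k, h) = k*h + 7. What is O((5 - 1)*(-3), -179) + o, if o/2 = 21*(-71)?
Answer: -827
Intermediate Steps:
O(k, h) = 7 + h*k (O(k, h) = h*k + 7 = 7 + h*k)
o = -2982 (o = 2*(21*(-71)) = 2*(-1491) = -2982)
O((5 - 1)*(-3), -179) + o = (7 - 179*(5 - 1)*(-3)) - 2982 = (7 - 716*(-3)) - 2982 = (7 - 179*(-12)) - 2982 = (7 + 2148) - 2982 = 2155 - 2982 = -827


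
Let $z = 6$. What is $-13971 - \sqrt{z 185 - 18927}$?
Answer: $-13971 - i \sqrt{17817} \approx -13971.0 - 133.48 i$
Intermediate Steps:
$-13971 - \sqrt{z 185 - 18927} = -13971 - \sqrt{6 \cdot 185 - 18927} = -13971 - \sqrt{1110 - 18927} = -13971 - \sqrt{-17817} = -13971 - i \sqrt{17817}$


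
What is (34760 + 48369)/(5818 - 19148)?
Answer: -83129/13330 ≈ -6.2362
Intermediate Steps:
(34760 + 48369)/(5818 - 19148) = 83129/(-13330) = 83129*(-1/13330) = -83129/13330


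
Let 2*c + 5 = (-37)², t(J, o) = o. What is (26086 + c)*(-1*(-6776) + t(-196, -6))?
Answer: 181219360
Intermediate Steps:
c = 682 (c = -5/2 + (½)*(-37)² = -5/2 + (½)*1369 = -5/2 + 1369/2 = 682)
(26086 + c)*(-1*(-6776) + t(-196, -6)) = (26086 + 682)*(-1*(-6776) - 6) = 26768*(6776 - 6) = 26768*6770 = 181219360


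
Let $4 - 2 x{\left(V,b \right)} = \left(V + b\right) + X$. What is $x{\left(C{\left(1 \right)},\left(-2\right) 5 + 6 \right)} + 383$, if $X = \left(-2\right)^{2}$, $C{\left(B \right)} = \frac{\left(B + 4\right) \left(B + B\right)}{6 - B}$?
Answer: $384$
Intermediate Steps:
$C{\left(B \right)} = \frac{2 B \left(4 + B\right)}{6 - B}$ ($C{\left(B \right)} = \frac{\left(4 + B\right) 2 B}{6 - B} = \frac{2 B \left(4 + B\right)}{6 - B}$)
$X = 4$
$x{\left(V,b \right)} = - \frac{V}{2} - \frac{b}{2}$ ($x{\left(V,b \right)} = 2 - \frac{\left(V + b\right) + 4}{2} = 2 - \frac{4 + V + b}{2} = 2 - \left(2 + \frac{V}{2} + \frac{b}{2}\right) = - \frac{V}{2} - \frac{b}{2}$)
$x{\left(C{\left(1 \right)},\left(-2\right) 5 + 6 \right)} + 383 = \left(- \frac{\left(-2\right) 1 \frac{1}{-6 + 1} \left(4 + 1\right)}{2} - \frac{\left(-2\right) 5 + 6}{2}\right) + 383 = \left(- \frac{\left(-2\right) 1 \frac{1}{-5} \cdot 5}{2} - \frac{-10 + 6}{2}\right) + 383 = \left(- \frac{\left(-2\right) 1 \left(- \frac{1}{5}\right) 5}{2} - -2\right) + 383 = \left(\left(- \frac{1}{2}\right) 2 + 2\right) + 383 = \left(-1 + 2\right) + 383 = 1 + 383 = 384$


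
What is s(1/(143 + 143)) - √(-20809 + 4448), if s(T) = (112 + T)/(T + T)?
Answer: 32033/2 - I*√16361 ≈ 16017.0 - 127.91*I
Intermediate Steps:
s(T) = (112 + T)/(2*T) (s(T) = (112 + T)/((2*T)) = (112 + T)*(1/(2*T)) = (112 + T)/(2*T))
s(1/(143 + 143)) - √(-20809 + 4448) = (112 + 1/(143 + 143))/(2*(1/(143 + 143))) - √(-20809 + 4448) = (112 + 1/286)/(2*(1/286)) - √(-16361) = (112 + 1/286)/(2*(1/286)) - I*√16361 = (½)*286*(32033/286) - I*√16361 = 32033/2 - I*√16361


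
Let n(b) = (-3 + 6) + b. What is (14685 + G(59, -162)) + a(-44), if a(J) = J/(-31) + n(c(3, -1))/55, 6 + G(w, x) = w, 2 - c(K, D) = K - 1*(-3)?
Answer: 25130679/1705 ≈ 14739.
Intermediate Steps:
c(K, D) = -1 - K (c(K, D) = 2 - (K - 1*(-3)) = 2 - (K + 3) = 2 - (3 + K) = 2 + (-3 - K) = -1 - K)
n(b) = 3 + b
G(w, x) = -6 + w
a(J) = -1/55 - J/31 (a(J) = J/(-31) + (3 + (-1 - 1*3))/55 = J*(-1/31) + (3 + (-1 - 3))*(1/55) = -J/31 + (3 - 4)*(1/55) = -J/31 - 1*1/55 = -J/31 - 1/55 = -1/55 - J/31)
(14685 + G(59, -162)) + a(-44) = (14685 + (-6 + 59)) + (-1/55 - 1/31*(-44)) = (14685 + 53) + (-1/55 + 44/31) = 14738 + 2389/1705 = 25130679/1705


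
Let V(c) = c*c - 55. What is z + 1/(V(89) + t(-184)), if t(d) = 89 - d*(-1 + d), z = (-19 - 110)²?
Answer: 434080484/26085 ≈ 16641.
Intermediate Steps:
z = 16641 (z = (-129)² = 16641)
V(c) = -55 + c² (V(c) = c² - 55 = -55 + c²)
t(d) = 89 - d*(-1 + d)
z + 1/(V(89) + t(-184)) = 16641 + 1/((-55 + 89²) + (89 - 184 - 1*(-184)²)) = 16641 + 1/((-55 + 7921) + (89 - 184 - 1*33856)) = 16641 + 1/(7866 + (89 - 184 - 33856)) = 16641 + 1/(7866 - 33951) = 16641 + 1/(-26085) = 16641 - 1/26085 = 434080484/26085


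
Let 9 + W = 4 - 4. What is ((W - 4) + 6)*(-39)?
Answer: 273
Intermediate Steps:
W = -9 (W = -9 + (4 - 4) = -9 + 0 = -9)
((W - 4) + 6)*(-39) = ((-9 - 4) + 6)*(-39) = (-13 + 6)*(-39) = -7*(-39) = 273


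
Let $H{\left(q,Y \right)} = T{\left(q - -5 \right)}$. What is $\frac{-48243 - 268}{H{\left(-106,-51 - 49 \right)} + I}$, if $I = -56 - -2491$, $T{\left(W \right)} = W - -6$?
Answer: $- \frac{48511}{2340} \approx -20.731$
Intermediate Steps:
$T{\left(W \right)} = 6 + W$ ($T{\left(W \right)} = W + 6 = 6 + W$)
$H{\left(q,Y \right)} = 11 + q$ ($H{\left(q,Y \right)} = 6 + \left(q - -5\right) = 6 + \left(q + 5\right) = 6 + \left(5 + q\right) = 11 + q$)
$I = 2435$ ($I = -56 + 2491 = 2435$)
$\frac{-48243 - 268}{H{\left(-106,-51 - 49 \right)} + I} = \frac{-48243 - 268}{\left(11 - 106\right) + 2435} = - \frac{48511}{-95 + 2435} = - \frac{48511}{2340}$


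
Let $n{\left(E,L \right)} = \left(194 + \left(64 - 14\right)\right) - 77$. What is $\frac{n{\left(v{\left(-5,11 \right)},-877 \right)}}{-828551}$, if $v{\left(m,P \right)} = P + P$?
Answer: $- \frac{167}{828551} \approx -0.00020156$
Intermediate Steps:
$v{\left(m,P \right)} = 2 P$
$n{\left(E,L \right)} = 167$ ($n{\left(E,L \right)} = \left(194 + 50\right) - 77 = 244 - 77 = 167$)
$\frac{n{\left(v{\left(-5,11 \right)},-877 \right)}}{-828551} = \frac{167}{-828551} = 167 \left(- \frac{1}{828551}\right) = - \frac{167}{828551}$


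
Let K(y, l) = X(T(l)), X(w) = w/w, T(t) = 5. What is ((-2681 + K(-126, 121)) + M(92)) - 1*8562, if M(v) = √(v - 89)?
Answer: -11242 + √3 ≈ -11240.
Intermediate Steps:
X(w) = 1
K(y, l) = 1
M(v) = √(-89 + v)
((-2681 + K(-126, 121)) + M(92)) - 1*8562 = ((-2681 + 1) + √(-89 + 92)) - 1*8562 = (-2680 + √3) - 8562 = -11242 + √3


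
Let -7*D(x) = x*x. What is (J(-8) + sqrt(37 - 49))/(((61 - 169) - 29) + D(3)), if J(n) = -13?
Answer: 91/968 - 7*I*sqrt(3)/484 ≈ 0.094008 - 0.02505*I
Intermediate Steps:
D(x) = -x**2/7 (D(x) = -x*x/7 = -x**2/7)
(J(-8) + sqrt(37 - 49))/(((61 - 169) - 29) + D(3)) = (-13 + sqrt(37 - 49))/(((61 - 169) - 29) - 1/7*3**2) = (-13 + sqrt(-12))/((-108 - 29) - 1/7*9) = (-13 + 2*I*sqrt(3))/(-137 - 9/7) = (-13 + 2*I*sqrt(3))/(-968/7) = (-13 + 2*I*sqrt(3))*(-7/968) = 91/968 - 7*I*sqrt(3)/484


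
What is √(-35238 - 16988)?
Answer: I*√52226 ≈ 228.53*I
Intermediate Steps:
√(-35238 - 16988) = √(-52226) = I*√52226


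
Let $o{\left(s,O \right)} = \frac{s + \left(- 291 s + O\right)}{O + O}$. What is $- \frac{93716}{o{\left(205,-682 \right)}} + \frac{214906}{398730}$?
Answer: $- \frac{707724784999}{333006005} \approx -2125.3$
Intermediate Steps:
$o{\left(s,O \right)} = \frac{O - 290 s}{2 O}$ ($o{\left(s,O \right)} = \frac{s + \left(O - 291 s\right)}{2 O} = \left(O - 290 s\right) \frac{1}{2 O} = \frac{O - 290 s}{2 O}$)
$- \frac{93716}{o{\left(205,-682 \right)}} + \frac{214906}{398730} = - \frac{93716}{\frac{1}{2} \frac{1}{-682} \left(-682 - 59450\right)} + \frac{214906}{398730} = - \frac{93716}{\frac{1}{2} \left(- \frac{1}{682}\right) \left(-682 - 59450\right)} + 214906 \cdot \frac{1}{398730} = - \frac{93716}{\frac{1}{2} \left(- \frac{1}{682}\right) \left(-60132\right)} + \frac{107453}{199365} = - \frac{93716}{\frac{15033}{341}} + \frac{107453}{199365} = \left(-93716\right) \frac{341}{15033} + \frac{107453}{199365} = - \frac{31957156}{15033} + \frac{107453}{199365} = - \frac{707724784999}{333006005}$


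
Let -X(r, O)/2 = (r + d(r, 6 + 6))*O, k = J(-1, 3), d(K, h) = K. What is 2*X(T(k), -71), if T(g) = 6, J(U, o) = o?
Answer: 3408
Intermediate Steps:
k = 3
X(r, O) = -4*O*r (X(r, O) = -2*(r + r)*O = -2*2*r*O = -4*O*r)
2*X(T(k), -71) = 2*(-4*(-71)*6) = 2*1704 = 3408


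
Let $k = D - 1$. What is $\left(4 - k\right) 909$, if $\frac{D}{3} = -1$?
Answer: $7272$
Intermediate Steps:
$D = -3$ ($D = 3 \left(-1\right) = -3$)
$k = -4$ ($k = -3 - 1 = -4$)
$\left(4 - k\right) 909 = \left(4 - -4\right) 909 = \left(4 + 4\right) 909 = 8 \cdot 909 = 7272$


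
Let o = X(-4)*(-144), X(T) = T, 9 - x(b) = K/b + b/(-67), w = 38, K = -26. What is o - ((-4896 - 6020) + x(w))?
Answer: 14616266/1273 ≈ 11482.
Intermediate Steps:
x(b) = 9 + 26/b + b/67 (x(b) = 9 - (-26/b + b/(-67)) = 9 - (-26/b + b*(-1/67)) = 9 - (-26/b - b/67) = 9 + (26/b + b/67) = 9 + 26/b + b/67)
o = 576 (o = -4*(-144) = 576)
o - ((-4896 - 6020) + x(w)) = 576 - ((-4896 - 6020) + (9 + 26/38 + (1/67)*38)) = 576 - (-10916 + (9 + 26*(1/38) + 38/67)) = 576 - (-10916 + (9 + 13/19 + 38/67)) = 576 - (-10916 + 13050/1273) = 576 - 1*(-13883018/1273) = 576 + 13883018/1273 = 14616266/1273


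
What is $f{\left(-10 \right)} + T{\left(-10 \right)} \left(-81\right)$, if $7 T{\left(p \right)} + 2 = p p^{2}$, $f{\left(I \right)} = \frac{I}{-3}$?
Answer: $\frac{243556}{21} \approx 11598.0$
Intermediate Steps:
$f{\left(I \right)} = - \frac{I}{3}$ ($f{\left(I \right)} = I \left(- \frac{1}{3}\right) = - \frac{I}{3}$)
$T{\left(p \right)} = - \frac{2}{7} + \frac{p^{3}}{7}$ ($T{\left(p \right)} = - \frac{2}{7} + \frac{p p^{2}}{7} = - \frac{2}{7} + \frac{p^{3}}{7}$)
$f{\left(-10 \right)} + T{\left(-10 \right)} \left(-81\right) = \left(- \frac{1}{3}\right) \left(-10\right) + \left(- \frac{2}{7} + \frac{\left(-10\right)^{3}}{7}\right) \left(-81\right) = \frac{10}{3} + \left(- \frac{2}{7} + \frac{1}{7} \left(-1000\right)\right) \left(-81\right) = \frac{10}{3} + \left(- \frac{2}{7} - \frac{1000}{7}\right) \left(-81\right) = \frac{10}{3} - - \frac{81162}{7} = \frac{10}{3} + \frac{81162}{7} = \frac{243556}{21}$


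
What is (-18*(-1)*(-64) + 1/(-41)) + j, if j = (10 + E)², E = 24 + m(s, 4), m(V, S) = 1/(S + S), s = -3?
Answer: 32777/2624 ≈ 12.491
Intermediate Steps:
m(V, S) = 1/(2*S)
E = 193/8 (E = 24 + (½)/4 = 24 + (½)*(¼) = 24 + ⅛ = 193/8 ≈ 24.125)
j = 74529/64 (j = (10 + 193/8)² = (273/8)² = 74529/64 ≈ 1164.5)
(-18*(-1)*(-64) + 1/(-41)) + j = (-18*(-1)*(-64) + 1/(-41)) + 74529/64 = (18*(-64) - 1/41) + 74529/64 = (-1152 - 1/41) + 74529/64 = -47233/41 + 74529/64 = 32777/2624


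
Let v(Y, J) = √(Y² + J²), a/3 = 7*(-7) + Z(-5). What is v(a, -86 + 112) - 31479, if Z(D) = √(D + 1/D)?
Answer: -31479 + √(555955 - 4410*I*√130)/5 ≈ -31330.0 - 6.7367*I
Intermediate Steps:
a = -147 + 3*I*√130/5 (a = 3*(7*(-7) + √(-5 + 1/(-5))) = 3*(-49 + √(-5 - ⅕)) = 3*(-49 + √(-26/5)) = 3*(-49 + I*√130/5) = -147 + 3*I*√130/5 ≈ -147.0 + 6.841*I)
v(Y, J) = √(J² + Y²)
v(a, -86 + 112) - 31479 = √((-86 + 112)² + (-147 + 3*I*√130/5)²) - 31479 = √(26² + (-147 + 3*I*√130/5)²) - 31479 = √(676 + (-147 + 3*I*√130/5)²) - 31479 = -31479 + √(676 + (-147 + 3*I*√130/5)²)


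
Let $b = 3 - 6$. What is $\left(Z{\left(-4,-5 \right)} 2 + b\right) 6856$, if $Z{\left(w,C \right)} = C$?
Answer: $-89128$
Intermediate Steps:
$b = -3$ ($b = 3 - 6 = -3$)
$\left(Z{\left(-4,-5 \right)} 2 + b\right) 6856 = \left(\left(-5\right) 2 - 3\right) 6856 = \left(-10 - 3\right) 6856 = \left(-13\right) 6856 = -89128$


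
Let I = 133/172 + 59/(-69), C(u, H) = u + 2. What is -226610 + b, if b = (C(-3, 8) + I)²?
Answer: -31917723132719/140849424 ≈ -2.2661e+5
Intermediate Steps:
C(u, H) = 2 + u
I = -971/11868 (I = 133*(1/172) + 59*(-1/69) = 133/172 - 59/69 = -971/11868 ≈ -0.081817)
b = 164839921/140849424 (b = ((2 - 3) - 971/11868)² = (-1 - 971/11868)² = (-12839/11868)² = 164839921/140849424 ≈ 1.1703)
-226610 + b = -226610 + 164839921/140849424 = -31917723132719/140849424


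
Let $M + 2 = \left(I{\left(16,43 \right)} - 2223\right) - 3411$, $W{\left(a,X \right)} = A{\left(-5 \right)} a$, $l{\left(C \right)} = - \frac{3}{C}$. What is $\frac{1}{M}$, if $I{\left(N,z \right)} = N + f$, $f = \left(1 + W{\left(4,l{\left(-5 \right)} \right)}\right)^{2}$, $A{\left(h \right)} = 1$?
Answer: $- \frac{1}{5595} \approx -0.00017873$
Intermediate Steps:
$W{\left(a,X \right)} = a$ ($W{\left(a,X \right)} = 1 a = a$)
$f = 25$ ($f = \left(1 + 4\right)^{2} = 5^{2} = 25$)
$I{\left(N,z \right)} = 25 + N$ ($I{\left(N,z \right)} = N + 25 = 25 + N$)
$M = -5595$ ($M = -2 + \left(\left(\left(25 + 16\right) - 2223\right) - 3411\right) = -2 + \left(\left(41 - 2223\right) - 3411\right) = -2 - 5593 = -5595$)
$\frac{1}{M} = \frac{1}{-5595} = - \frac{1}{5595}$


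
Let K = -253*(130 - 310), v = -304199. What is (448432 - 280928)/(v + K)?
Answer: -167504/258659 ≈ -0.64759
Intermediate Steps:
K = 45540 (K = -253*(-180) = 45540)
(448432 - 280928)/(v + K) = (448432 - 280928)/(-304199 + 45540) = 167504/(-258659) = 167504*(-1/258659) = -167504/258659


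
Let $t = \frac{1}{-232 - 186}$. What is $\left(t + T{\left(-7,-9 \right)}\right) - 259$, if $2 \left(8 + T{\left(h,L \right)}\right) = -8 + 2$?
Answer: $- \frac{112861}{418} \approx -270.0$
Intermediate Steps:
$T{\left(h,L \right)} = -11$ ($T{\left(h,L \right)} = -8 + \frac{-8 + 2}{2} = -8 + \frac{1}{2} \left(-6\right) = -8 - 3 = -11$)
$t = - \frac{1}{418}$ ($t = \frac{1}{-418} = - \frac{1}{418} \approx -0.0023923$)
$\left(t + T{\left(-7,-9 \right)}\right) - 259 = \left(- \frac{1}{418} - 11\right) - 259 = - \frac{4599}{418} - 259 = - \frac{112861}{418}$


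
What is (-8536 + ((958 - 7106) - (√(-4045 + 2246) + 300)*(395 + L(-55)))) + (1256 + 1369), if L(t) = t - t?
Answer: -130559 - 395*I*√1799 ≈ -1.3056e+5 - 16754.0*I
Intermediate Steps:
L(t) = 0
(-8536 + ((958 - 7106) - (√(-4045 + 2246) + 300)*(395 + L(-55)))) + (1256 + 1369) = (-8536 + ((958 - 7106) - (√(-4045 + 2246) + 300)*(395 + 0))) + (1256 + 1369) = (-8536 + (-6148 - (√(-1799) + 300)*395)) + 2625 = (-8536 + (-6148 - (I*√1799 + 300)*395)) + 2625 = (-8536 + (-6148 - (300 + I*√1799)*395)) + 2625 = (-8536 + (-6148 - (118500 + 395*I*√1799))) + 2625 = (-8536 + (-6148 + (-118500 - 395*I*√1799))) + 2625 = (-8536 + (-124648 - 395*I*√1799)) + 2625 = (-133184 - 395*I*√1799) + 2625 = -130559 - 395*I*√1799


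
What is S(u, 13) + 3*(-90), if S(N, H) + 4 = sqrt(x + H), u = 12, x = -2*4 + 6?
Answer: -274 + sqrt(11) ≈ -270.68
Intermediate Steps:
x = -2 (x = -8 + 6 = -2)
S(N, H) = -4 + sqrt(-2 + H)
S(u, 13) + 3*(-90) = (-4 + sqrt(-2 + 13)) + 3*(-90) = (-4 + sqrt(11)) - 270 = -274 + sqrt(11)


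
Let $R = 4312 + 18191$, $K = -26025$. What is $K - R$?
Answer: $-48528$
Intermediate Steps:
$R = 22503$
$K - R = -26025 - 22503 = -48528$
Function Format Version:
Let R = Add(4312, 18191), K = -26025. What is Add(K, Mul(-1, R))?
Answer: -48528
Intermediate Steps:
R = 22503
Add(K, Mul(-1, R)) = Add(-26025, Mul(-1, 22503)) = Add(-26025, -22503) = -48528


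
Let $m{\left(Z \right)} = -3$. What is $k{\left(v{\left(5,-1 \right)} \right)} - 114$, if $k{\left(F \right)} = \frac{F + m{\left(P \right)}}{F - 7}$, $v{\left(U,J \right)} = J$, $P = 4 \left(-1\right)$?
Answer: $- \frac{227}{2} \approx -113.5$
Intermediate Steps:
$P = -4$
$k{\left(F \right)} = \frac{-3 + F}{-7 + F}$ ($k{\left(F \right)} = \frac{F - 3}{F - 7} = \frac{-3 + F}{-7 + F}$)
$k{\left(v{\left(5,-1 \right)} \right)} - 114 = \frac{-3 - 1}{-7 - 1} - 114 = \frac{1}{-8} \left(-4\right) - 114 = \left(- \frac{1}{8}\right) \left(-4\right) - 114 = \frac{1}{2} - 114 = - \frac{227}{2}$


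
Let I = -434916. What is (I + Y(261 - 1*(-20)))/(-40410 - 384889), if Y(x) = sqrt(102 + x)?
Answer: 434916/425299 - sqrt(383)/425299 ≈ 1.0226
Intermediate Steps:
(I + Y(261 - 1*(-20)))/(-40410 - 384889) = (-434916 + sqrt(102 + (261 - 1*(-20))))/(-40410 - 384889) = (-434916 + sqrt(102 + (261 + 20)))/(-425299) = (-434916 + sqrt(102 + 281))*(-1/425299) = (-434916 + sqrt(383))*(-1/425299) = 434916/425299 - sqrt(383)/425299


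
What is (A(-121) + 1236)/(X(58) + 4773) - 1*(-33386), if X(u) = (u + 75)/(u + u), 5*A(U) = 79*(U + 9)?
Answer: 92445691442/2769005 ≈ 33386.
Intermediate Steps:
A(U) = 711/5 + 79*U/5 (A(U) = (79*(U + 9))/5 = (79*(9 + U))/5 = (711 + 79*U)/5 = 711/5 + 79*U/5)
X(u) = (75 + u)/(2*u) (X(u) = (75 + u)/((2*u)) = (75 + u)*(1/(2*u)) = (75 + u)/(2*u))
(A(-121) + 1236)/(X(58) + 4773) - 1*(-33386) = ((711/5 + (79/5)*(-121)) + 1236)/((½)*(75 + 58)/58 + 4773) - 1*(-33386) = ((711/5 - 9559/5) + 1236)/((½)*(1/58)*133 + 4773) + 33386 = (-8848/5 + 1236)/(133/116 + 4773) + 33386 = -2668/(5*553801/116) + 33386 = -2668/5*116/553801 + 33386 = -309488/2769005 + 33386 = 92445691442/2769005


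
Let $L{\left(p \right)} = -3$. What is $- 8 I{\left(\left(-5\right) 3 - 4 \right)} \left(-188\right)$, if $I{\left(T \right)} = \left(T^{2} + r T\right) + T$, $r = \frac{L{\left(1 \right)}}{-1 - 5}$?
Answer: $500080$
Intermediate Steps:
$r = \frac{1}{2}$ ($r = - \frac{3}{-1 - 5} = - \frac{3}{-6} = \left(-3\right) \left(- \frac{1}{6}\right) = \frac{1}{2} \approx 0.5$)
$I{\left(T \right)} = T^{2} + \frac{3 T}{2}$ ($I{\left(T \right)} = \left(T^{2} + \frac{T}{2}\right) + T = T^{2} + \frac{3 T}{2}$)
$- 8 I{\left(\left(-5\right) 3 - 4 \right)} \left(-188\right) = - 8 \frac{\left(\left(-5\right) 3 - 4\right) \left(3 + 2 \left(\left(-5\right) 3 - 4\right)\right)}{2} \left(-188\right) = - 8 \frac{\left(-15 - 4\right) \left(3 + 2 \left(-15 - 4\right)\right)}{2} \left(-188\right) = - 8 \cdot \frac{1}{2} \left(-19\right) \left(3 + 2 \left(-19\right)\right) \left(-188\right) = - 8 \cdot \frac{1}{2} \left(-19\right) \left(3 - 38\right) \left(-188\right) = - 8 \cdot \frac{1}{2} \left(-19\right) \left(-35\right) \left(-188\right) = \left(-8\right) \frac{665}{2} \left(-188\right) = \left(-2660\right) \left(-188\right) = 500080$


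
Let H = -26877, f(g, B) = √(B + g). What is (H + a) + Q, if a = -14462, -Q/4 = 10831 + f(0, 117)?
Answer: -84663 - 12*√13 ≈ -84706.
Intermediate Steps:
Q = -43324 - 12*√13 (Q = -4*(10831 + √(117 + 0)) = -4*(10831 + √117) = -4*(10831 + 3*√13) = -43324 - 12*√13 ≈ -43367.)
(H + a) + Q = (-26877 - 14462) + (-43324 - 12*√13) = -41339 + (-43324 - 12*√13) = -84663 - 12*√13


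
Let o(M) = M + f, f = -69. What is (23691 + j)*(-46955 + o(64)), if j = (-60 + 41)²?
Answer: -1129481920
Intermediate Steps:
j = 361 (j = (-19)² = 361)
o(M) = -69 + M (o(M) = M - 69 = -69 + M)
(23691 + j)*(-46955 + o(64)) = (23691 + 361)*(-46955 + (-69 + 64)) = 24052*(-46955 - 5) = 24052*(-46960) = -1129481920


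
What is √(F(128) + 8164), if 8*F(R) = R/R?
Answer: 3*√14514/4 ≈ 90.356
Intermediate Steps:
F(R) = ⅛ (F(R) = (R/R)/8 = (⅛)*1 = ⅛)
√(F(128) + 8164) = √(⅛ + 8164) = √(65313/8) = 3*√14514/4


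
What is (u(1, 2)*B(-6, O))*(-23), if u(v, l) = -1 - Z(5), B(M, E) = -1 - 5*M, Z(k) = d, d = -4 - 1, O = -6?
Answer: -2668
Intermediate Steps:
d = -5
Z(k) = -5
u(v, l) = 4 (u(v, l) = -1 - 1*(-5) = -1 + 5 = 4)
(u(1, 2)*B(-6, O))*(-23) = (4*(-1 - 5*(-6)))*(-23) = (4*(-1 + 30))*(-23) = (4*29)*(-23) = 116*(-23) = -2668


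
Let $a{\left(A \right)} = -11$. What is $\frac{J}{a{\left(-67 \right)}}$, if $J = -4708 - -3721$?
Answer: $\frac{987}{11} \approx 89.727$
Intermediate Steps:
$J = -987$ ($J = -4708 + 3721 = -987$)
$\frac{J}{a{\left(-67 \right)}} = - \frac{987}{-11} = \left(-987\right) \left(- \frac{1}{11}\right) = \frac{987}{11}$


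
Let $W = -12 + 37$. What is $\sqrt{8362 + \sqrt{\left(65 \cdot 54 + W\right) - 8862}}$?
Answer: $\sqrt{8362 + i \sqrt{5327}} \approx 91.445 + 0.3991 i$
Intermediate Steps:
$W = 25$
$\sqrt{8362 + \sqrt{\left(65 \cdot 54 + W\right) - 8862}} = \sqrt{8362 + \sqrt{\left(65 \cdot 54 + 25\right) - 8862}} = \sqrt{8362 + \sqrt{\left(3510 + 25\right) - 8862}} = \sqrt{8362 + \sqrt{3535 - 8862}} = \sqrt{8362 + \sqrt{-5327}} = \sqrt{8362 + i \sqrt{5327}}$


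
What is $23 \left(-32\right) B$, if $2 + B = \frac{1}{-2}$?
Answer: $1840$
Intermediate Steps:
$B = - \frac{5}{2}$ ($B = -2 + \frac{1}{-2} = -2 - \frac{1}{2} = - \frac{5}{2} \approx -2.5$)
$23 \left(-32\right) B = 23 \left(-32\right) \left(- \frac{5}{2}\right) = \left(-736\right) \left(- \frac{5}{2}\right) = 1840$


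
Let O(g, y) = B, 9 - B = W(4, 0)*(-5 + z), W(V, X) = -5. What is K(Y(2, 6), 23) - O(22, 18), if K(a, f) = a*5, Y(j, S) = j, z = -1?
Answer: 31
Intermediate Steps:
B = -21 (B = 9 - (-5)*(-5 - 1) = 9 - (-5)*(-6) = 9 - 1*30 = 9 - 30 = -21)
K(a, f) = 5*a
O(g, y) = -21
K(Y(2, 6), 23) - O(22, 18) = 5*2 - 1*(-21) = 10 + 21 = 31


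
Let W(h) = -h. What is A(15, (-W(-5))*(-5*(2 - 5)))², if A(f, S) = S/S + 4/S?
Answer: 5041/5625 ≈ 0.89618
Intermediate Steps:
A(f, S) = 1 + 4/S
A(15, (-W(-5))*(-5*(2 - 5)))² = ((4 + (-(-1)*(-5))*(-5*(2 - 5)))/(((-(-1)*(-5))*(-5*(2 - 5)))))² = ((4 + (-1*5)*(-5*(-3)))/(((-1*5)*(-5*(-3)))))² = ((4 - 5*15)/((-5*15)))² = ((4 - 75)/(-75))² = (-1/75*(-71))² = (71/75)² = 5041/5625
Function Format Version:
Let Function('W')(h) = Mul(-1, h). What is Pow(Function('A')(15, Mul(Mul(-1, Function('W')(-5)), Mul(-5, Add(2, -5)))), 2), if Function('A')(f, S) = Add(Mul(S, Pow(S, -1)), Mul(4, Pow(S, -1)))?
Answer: Rational(5041, 5625) ≈ 0.89618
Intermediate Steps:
Function('A')(f, S) = Add(1, Mul(4, Pow(S, -1)))
Pow(Function('A')(15, Mul(Mul(-1, Function('W')(-5)), Mul(-5, Add(2, -5)))), 2) = Pow(Mul(Pow(Mul(Mul(-1, Mul(-1, -5)), Mul(-5, Add(2, -5))), -1), Add(4, Mul(Mul(-1, Mul(-1, -5)), Mul(-5, Add(2, -5))))), 2) = Pow(Mul(Pow(Mul(Mul(-1, 5), Mul(-5, -3)), -1), Add(4, Mul(Mul(-1, 5), Mul(-5, -3)))), 2) = Pow(Mul(Pow(Mul(-5, 15), -1), Add(4, Mul(-5, 15))), 2) = Pow(Mul(Pow(-75, -1), Add(4, -75)), 2) = Pow(Mul(Rational(-1, 75), -71), 2) = Pow(Rational(71, 75), 2) = Rational(5041, 5625)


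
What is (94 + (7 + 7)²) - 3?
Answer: 287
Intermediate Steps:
(94 + (7 + 7)²) - 3 = (94 + 14²) - 3 = (94 + 196) - 3 = 290 - 3 = 287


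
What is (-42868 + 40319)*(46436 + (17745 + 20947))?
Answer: -216991272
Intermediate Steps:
(-42868 + 40319)*(46436 + (17745 + 20947)) = -2549*(46436 + 38692) = -2549*85128 = -216991272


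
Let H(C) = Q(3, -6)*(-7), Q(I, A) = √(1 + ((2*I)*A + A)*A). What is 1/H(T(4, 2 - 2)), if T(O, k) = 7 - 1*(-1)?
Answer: -√253/1771 ≈ -0.0089813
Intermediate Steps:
T(O, k) = 8 (T(O, k) = 7 + 1 = 8)
Q(I, A) = √(1 + A*(A + 2*A*I)) (Q(I, A) = √(1 + (2*A*I + A)*A) = √(1 + (A + 2*A*I)*A) = √(1 + A*(A + 2*A*I)))
H(C) = -7*√253 (H(C) = √(1 + (-6)² + 2*3*(-6)²)*(-7) = √(1 + 36 + 2*3*36)*(-7) = √(1 + 36 + 216)*(-7) = √253*(-7) = -7*√253)
1/H(T(4, 2 - 2)) = 1/(-7*√253) = -√253/1771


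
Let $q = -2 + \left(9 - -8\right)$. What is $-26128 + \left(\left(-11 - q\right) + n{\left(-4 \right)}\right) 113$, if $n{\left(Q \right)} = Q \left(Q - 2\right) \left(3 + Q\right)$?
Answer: $-31778$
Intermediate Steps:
$q = 15$ ($q = -2 + \left(9 + 8\right) = -2 + 17 = 15$)
$n{\left(Q \right)} = Q \left(-2 + Q\right) \left(3 + Q\right)$
$-26128 + \left(\left(-11 - q\right) + n{\left(-4 \right)}\right) 113 = -26128 + \left(\left(-11 - 15\right) - 4 \left(-6 - 4 + \left(-4\right)^{2}\right)\right) 113 = -26128 + \left(\left(-11 - 15\right) - 4 \left(-6 - 4 + 16\right)\right) 113 = -26128 + \left(-26 - 24\right) 113 = -26128 - 5650 = -31778$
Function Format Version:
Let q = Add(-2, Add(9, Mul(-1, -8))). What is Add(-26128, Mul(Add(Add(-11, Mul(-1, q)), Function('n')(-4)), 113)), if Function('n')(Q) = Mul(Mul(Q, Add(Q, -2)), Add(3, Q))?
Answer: -31778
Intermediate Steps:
q = 15 (q = Add(-2, Add(9, 8)) = Add(-2, 17) = 15)
Function('n')(Q) = Mul(Q, Add(-2, Q), Add(3, Q)) (Function('n')(Q) = Mul(Mul(Q, Add(-2, Q)), Add(3, Q)) = Mul(Q, Add(-2, Q), Add(3, Q)))
Add(-26128, Mul(Add(Add(-11, Mul(-1, q)), Function('n')(-4)), 113)) = Add(-26128, Mul(Add(Add(-11, Mul(-1, 15)), Mul(-4, Add(-6, -4, Pow(-4, 2)))), 113)) = Add(-26128, Mul(Add(Add(-11, -15), Mul(-4, Add(-6, -4, 16))), 113)) = Add(-26128, Mul(Add(-26, Mul(-4, 6)), 113)) = Add(-26128, Mul(Add(-26, -24), 113)) = Add(-26128, Mul(-50, 113)) = Add(-26128, -5650) = -31778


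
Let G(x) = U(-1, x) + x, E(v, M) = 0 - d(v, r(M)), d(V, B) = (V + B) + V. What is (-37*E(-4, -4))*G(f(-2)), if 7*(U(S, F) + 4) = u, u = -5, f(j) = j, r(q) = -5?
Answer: 22607/7 ≈ 3229.6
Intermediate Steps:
U(S, F) = -33/7 (U(S, F) = -4 + (⅐)*(-5) = -4 - 5/7 = -33/7)
d(V, B) = B + 2*V (d(V, B) = (B + V) + V = B + 2*V)
E(v, M) = 5 - 2*v (E(v, M) = 0 - (-5 + 2*v) = 0 + (5 - 2*v) = 5 - 2*v)
G(x) = -33/7 + x
(-37*E(-4, -4))*G(f(-2)) = (-37*(5 - 2*(-4)))*(-33/7 - 2) = -37*(5 + 8)*(-47/7) = -37*13*(-47/7) = -481*(-47/7) = 22607/7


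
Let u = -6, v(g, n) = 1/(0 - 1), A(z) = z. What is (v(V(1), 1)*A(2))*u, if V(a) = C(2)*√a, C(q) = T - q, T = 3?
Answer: 12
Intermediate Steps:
C(q) = 3 - q
V(a) = √a (V(a) = (3 - 1*2)*√a = (3 - 2)*√a = 1*√a = √a)
v(g, n) = -1 (v(g, n) = 1/(-1) = -1)
(v(V(1), 1)*A(2))*u = -1*2*(-6) = -2*(-6) = 12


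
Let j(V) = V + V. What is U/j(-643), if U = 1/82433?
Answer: -1/106008838 ≈ -9.4332e-9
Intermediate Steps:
j(V) = 2*V
U = 1/82433 ≈ 1.2131e-5
U/j(-643) = 1/(82433*((2*(-643)))) = (1/82433)/(-1286) = (1/82433)*(-1/1286) = -1/106008838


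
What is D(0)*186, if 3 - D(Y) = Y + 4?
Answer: -186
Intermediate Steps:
D(Y) = -1 - Y (D(Y) = 3 - (Y + 4) = 3 - (4 + Y) = 3 + (-4 - Y) = -1 - Y)
D(0)*186 = (-1 - 1*0)*186 = (-1 + 0)*186 = -1*186 = -186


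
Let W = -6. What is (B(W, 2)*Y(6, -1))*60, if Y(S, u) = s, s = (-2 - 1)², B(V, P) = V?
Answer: -3240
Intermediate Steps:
s = 9 (s = (-3)² = 9)
Y(S, u) = 9
(B(W, 2)*Y(6, -1))*60 = -6*9*60 = -54*60 = -3240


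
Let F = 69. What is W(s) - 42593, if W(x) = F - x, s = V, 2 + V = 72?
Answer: -42594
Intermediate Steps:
V = 70 (V = -2 + 72 = 70)
s = 70
W(x) = 69 - x
W(s) - 42593 = (69 - 1*70) - 42593 = (69 - 70) - 42593 = -1 - 42593 = -42594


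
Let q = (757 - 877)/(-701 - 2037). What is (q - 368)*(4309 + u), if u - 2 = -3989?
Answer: -162201704/1369 ≈ -1.1848e+5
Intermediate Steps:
q = 60/1369 (q = -120/(-2738) = -120*(-1/2738) = 60/1369 ≈ 0.043828)
u = -3987 (u = 2 - 3989 = -3987)
(q - 368)*(4309 + u) = (60/1369 - 368)*(4309 - 3987) = -503732/1369*322 = -162201704/1369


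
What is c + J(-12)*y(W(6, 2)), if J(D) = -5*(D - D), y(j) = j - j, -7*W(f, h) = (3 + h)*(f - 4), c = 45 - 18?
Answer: 27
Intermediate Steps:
c = 27
W(f, h) = -(-4 + f)*(3 + h)/7 (W(f, h) = -(3 + h)*(f - 4)/7 = -(3 + h)*(-4 + f)/7 = -(-4 + f)*(3 + h)/7)
y(j) = 0
J(D) = 0 (J(D) = -5*0 = 0)
c + J(-12)*y(W(6, 2)) = 27 + 0*0 = 27 + 0 = 27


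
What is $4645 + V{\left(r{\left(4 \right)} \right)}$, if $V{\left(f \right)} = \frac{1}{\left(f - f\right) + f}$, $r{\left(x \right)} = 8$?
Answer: $\frac{37161}{8} \approx 4645.1$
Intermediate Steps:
$V{\left(f \right)} = \frac{1}{f}$ ($V{\left(f \right)} = \frac{1}{0 + f} = \frac{1}{f}$)
$4645 + V{\left(r{\left(4 \right)} \right)} = 4645 + \frac{1}{8} = \frac{37161}{8}$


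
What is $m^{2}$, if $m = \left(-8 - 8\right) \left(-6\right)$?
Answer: $9216$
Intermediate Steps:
$m = 96$ ($m = \left(-16\right) \left(-6\right) = 96$)
$m^{2} = 96^{2} = 9216$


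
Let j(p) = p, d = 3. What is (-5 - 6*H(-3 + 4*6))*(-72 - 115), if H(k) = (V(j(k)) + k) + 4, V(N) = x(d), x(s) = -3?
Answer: 25619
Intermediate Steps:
V(N) = -3
H(k) = 1 + k (H(k) = (-3 + k) + 4 = 1 + k)
(-5 - 6*H(-3 + 4*6))*(-72 - 115) = (-5 - 6*(1 + (-3 + 4*6)))*(-72 - 115) = (-5 - 6*(1 + (-3 + 24)))*(-187) = (-5 - 6*(1 + 21))*(-187) = (-5 - 6*22)*(-187) = (-5 - 132)*(-187) = -137*(-187) = 25619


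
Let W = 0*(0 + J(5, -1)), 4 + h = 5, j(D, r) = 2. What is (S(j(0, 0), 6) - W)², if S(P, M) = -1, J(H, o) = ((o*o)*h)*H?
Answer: 1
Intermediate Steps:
h = 1 (h = -4 + 5 = 1)
J(H, o) = H*o² (J(H, o) = ((o*o)*1)*H = (o²*1)*H = o²*H = H*o²)
W = 0 (W = 0*(0 + 5*(-1)²) = 0*(0 + 5*1) = 0*(0 + 5) = 0*5 = 0)
(S(j(0, 0), 6) - W)² = (-1 - 1*0)² = (-1 + 0)² = (-1)² = 1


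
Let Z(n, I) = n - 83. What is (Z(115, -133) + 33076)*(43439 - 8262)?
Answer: 1164640116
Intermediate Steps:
Z(n, I) = -83 + n
(Z(115, -133) + 33076)*(43439 - 8262) = ((-83 + 115) + 33076)*(43439 - 8262) = (32 + 33076)*35177 = 33108*35177 = 1164640116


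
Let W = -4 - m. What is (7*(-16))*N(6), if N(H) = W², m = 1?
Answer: -2800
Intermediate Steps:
W = -5 (W = -4 - 1*1 = -4 - 1 = -5)
N(H) = 25 (N(H) = (-5)² = 25)
(7*(-16))*N(6) = (7*(-16))*25 = -112*25 = -2800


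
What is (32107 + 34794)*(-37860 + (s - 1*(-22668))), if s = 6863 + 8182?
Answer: -9834447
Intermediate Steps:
s = 15045
(32107 + 34794)*(-37860 + (s - 1*(-22668))) = (32107 + 34794)*(-37860 + (15045 - 1*(-22668))) = 66901*(-37860 + (15045 + 22668)) = 66901*(-37860 + 37713) = 66901*(-147) = -9834447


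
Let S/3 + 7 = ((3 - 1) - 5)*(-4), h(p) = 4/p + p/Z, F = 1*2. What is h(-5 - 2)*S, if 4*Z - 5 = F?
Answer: -480/7 ≈ -68.571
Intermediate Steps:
F = 2
Z = 7/4 (Z = 5/4 + (¼)*2 = 5/4 + ½ = 7/4 ≈ 1.7500)
h(p) = 4/p + 4*p/7 (h(p) = 4/p + p/(7/4) = 4/p + p*(4/7) = 4/p + 4*p/7)
S = 15 (S = -21 + 3*(((3 - 1) - 5)*(-4)) = -21 + 3*((2 - 5)*(-4)) = -21 + 3*(-3*(-4)) = -21 + 3*12 = -21 + 36 = 15)
h(-5 - 2)*S = (4/(-5 - 2) + 4*(-5 - 2)/7)*15 = (4/(-7) + (4/7)*(-7))*15 = (4*(-⅐) - 4)*15 = (-4/7 - 4)*15 = -32/7*15 = -480/7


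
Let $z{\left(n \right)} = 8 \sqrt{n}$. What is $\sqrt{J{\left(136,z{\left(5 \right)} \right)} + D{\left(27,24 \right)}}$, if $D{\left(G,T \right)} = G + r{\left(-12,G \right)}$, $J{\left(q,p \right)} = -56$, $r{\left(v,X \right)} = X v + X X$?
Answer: $2 \sqrt{94} \approx 19.391$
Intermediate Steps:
$r{\left(v,X \right)} = X^{2} + X v$ ($r{\left(v,X \right)} = X v + X^{2} = X^{2} + X v$)
$D{\left(G,T \right)} = G + G \left(-12 + G\right)$ ($D{\left(G,T \right)} = G + G \left(G - 12\right) = G + G \left(-12 + G\right)$)
$\sqrt{J{\left(136,z{\left(5 \right)} \right)} + D{\left(27,24 \right)}} = \sqrt{-56 + 27 \left(-11 + 27\right)} = \sqrt{-56 + 27 \cdot 16} = \sqrt{-56 + 432} = \sqrt{376} = 2 \sqrt{94}$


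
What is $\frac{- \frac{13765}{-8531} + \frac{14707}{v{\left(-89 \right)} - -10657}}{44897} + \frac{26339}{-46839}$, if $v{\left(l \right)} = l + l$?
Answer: $- \frac{1677814474065653}{2984036766994309} \approx -0.56226$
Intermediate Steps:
$v{\left(l \right)} = 2 l$
$\frac{- \frac{13765}{-8531} + \frac{14707}{v{\left(-89 \right)} - -10657}}{44897} + \frac{26339}{-46839} = \frac{- \frac{13765}{-8531} + \frac{14707}{2 \left(-89\right) - -10657}}{44897} + \frac{26339}{-46839} = \left(\left(-13765\right) \left(- \frac{1}{8531}\right) + \frac{14707}{-178 + 10657}\right) \frac{1}{44897} + 26339 \left(- \frac{1}{46839}\right) = \left(\frac{13765}{8531} + \frac{14707}{10479}\right) \frac{1}{44897} - \frac{26339}{46839} = \left(\frac{13765}{8531} + 14707 \cdot \frac{1}{10479}\right) \frac{1}{44897} - \frac{26339}{46839} = \left(\frac{13765}{8531} + \frac{2101}{1497}\right) \frac{1}{44897} - \frac{26339}{46839} = \frac{38529836}{12770907} \cdot \frac{1}{44897} - \frac{26339}{46839} = \frac{38529836}{573375411579} - \frac{26339}{46839} = - \frac{1677814474065653}{2984036766994309}$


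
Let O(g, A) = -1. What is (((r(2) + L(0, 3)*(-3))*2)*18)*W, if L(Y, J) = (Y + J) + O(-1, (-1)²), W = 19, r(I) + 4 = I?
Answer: -5472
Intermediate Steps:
r(I) = -4 + I
L(Y, J) = -1 + J + Y (L(Y, J) = (Y + J) - 1 = (J + Y) - 1 = -1 + J + Y)
(((r(2) + L(0, 3)*(-3))*2)*18)*W = ((((-4 + 2) + (-1 + 3 + 0)*(-3))*2)*18)*19 = (((-2 + 2*(-3))*2)*18)*19 = (((-2 - 6)*2)*18)*19 = (-8*2*18)*19 = -16*18*19 = -288*19 = -5472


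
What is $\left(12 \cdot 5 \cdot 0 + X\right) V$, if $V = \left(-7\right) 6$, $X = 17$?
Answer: $-714$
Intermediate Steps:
$V = -42$
$\left(12 \cdot 5 \cdot 0 + X\right) V = \left(12 \cdot 5 \cdot 0 + 17\right) \left(-42\right) = \left(12 \cdot 0 + 17\right) \left(-42\right) = \left(0 + 17\right) \left(-42\right) = 17 \left(-42\right) = -714$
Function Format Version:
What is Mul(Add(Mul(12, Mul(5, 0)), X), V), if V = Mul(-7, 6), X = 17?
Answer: -714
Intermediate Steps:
V = -42
Mul(Add(Mul(12, Mul(5, 0)), X), V) = Mul(Add(Mul(12, Mul(5, 0)), 17), -42) = Mul(Add(Mul(12, 0), 17), -42) = Mul(Add(0, 17), -42) = Mul(17, -42) = -714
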